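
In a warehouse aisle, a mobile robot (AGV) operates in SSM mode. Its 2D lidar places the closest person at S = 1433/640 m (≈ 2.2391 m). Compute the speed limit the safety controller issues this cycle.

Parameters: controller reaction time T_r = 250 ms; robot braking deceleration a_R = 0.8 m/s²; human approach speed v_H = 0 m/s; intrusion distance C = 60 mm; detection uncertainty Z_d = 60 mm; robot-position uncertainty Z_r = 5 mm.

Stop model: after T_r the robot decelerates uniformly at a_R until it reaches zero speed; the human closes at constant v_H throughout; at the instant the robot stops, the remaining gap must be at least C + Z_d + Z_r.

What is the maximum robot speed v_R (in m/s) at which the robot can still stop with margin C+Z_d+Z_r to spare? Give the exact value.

at the boundary: (5/8)·v² + (1/4)·v + (-1353/640) = 0
  disc = (1/4)² − 4·(5/8)·(-1353/640) = 1369/256 ; √disc = 37/16
  v_R = (−(1/4) + 37/16) / (2·(5/8)) = 33/20 m/s
check:
T_s = v_R/a_R = (33/20)/(4/5) = 2.0625 s
robot covers v_R·T_r = 1.6500·0.2500 = 0.4125 m before braking
robot under decel: 1.6500²/(2·0.8000) = 1.7016 m
human closes 0.0000·2.3125 = 0.0000 m
residual clearance needed = 0.0600+0.0600+0.0050 = 0.1250 m
sum ≈ 0.4125+1.7016+0.0000+0.1250 ≈ 2.2391 m = S ✓

v_R_max = 33/20 m/s = 1.6500 m/s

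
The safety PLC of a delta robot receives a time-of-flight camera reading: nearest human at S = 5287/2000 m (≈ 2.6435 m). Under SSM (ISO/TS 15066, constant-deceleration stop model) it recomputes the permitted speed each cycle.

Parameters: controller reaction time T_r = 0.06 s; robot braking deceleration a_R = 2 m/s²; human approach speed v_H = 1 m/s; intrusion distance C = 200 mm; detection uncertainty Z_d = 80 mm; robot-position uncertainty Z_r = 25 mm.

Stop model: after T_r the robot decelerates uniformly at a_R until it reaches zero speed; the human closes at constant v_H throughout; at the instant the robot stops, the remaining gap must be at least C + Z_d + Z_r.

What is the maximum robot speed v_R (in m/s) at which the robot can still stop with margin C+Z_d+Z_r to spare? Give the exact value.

v_R_max = 21/10 m/s = 2.1000 m/s

quadratic (1/4)·v² + (14/25)·v + (-4557/2000) = 0
  disc = (14/25)² − 4·(1/4)·(-4557/2000) = 25921/10000 ; √disc = 161/100
  v_R = (−(14/25) + 161/100) / (2·(1/4)) = 21/10 m/s
check:
stop time T_s = (21/10)/2 = 1.0500 s
reaction-phase robot travel = 2.1000·0.0600 = 0.1260 m
robot covers 2.1000·1.0500 − ½·2.0000·1.0500² = 1.1025 m while stopping
human closes 1.0000·1.1100 = 1.1100 m
C+Z_d+Z_r = 0.2000+0.0800+0.0250 = 0.3050 m
sum ≈ 0.1260+1.1025+1.1100+0.3050 ≈ 2.6435 m = S ✓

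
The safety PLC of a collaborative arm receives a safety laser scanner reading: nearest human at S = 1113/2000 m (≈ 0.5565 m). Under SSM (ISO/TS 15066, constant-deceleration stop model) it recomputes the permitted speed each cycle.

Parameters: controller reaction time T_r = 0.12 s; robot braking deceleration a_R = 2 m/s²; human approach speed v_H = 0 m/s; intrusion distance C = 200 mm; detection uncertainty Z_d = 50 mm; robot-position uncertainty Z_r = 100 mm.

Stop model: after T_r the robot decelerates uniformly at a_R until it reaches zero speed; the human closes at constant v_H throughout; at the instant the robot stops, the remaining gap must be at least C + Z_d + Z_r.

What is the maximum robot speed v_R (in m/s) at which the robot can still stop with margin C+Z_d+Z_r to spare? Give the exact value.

v_R_max = 7/10 m/s = 0.7000 m/s

quadratic (1/4)·v² + (3/25)·v + (-413/2000) = 0
  disc = (3/25)² − 4·(1/4)·(-413/2000) = 2209/10000 ; √disc = 47/100
  v_R = (−(3/25) + 47/100) / (2·(1/4)) = 7/10 m/s
check:
T_s = v_R/a_R = (7/10)/2 = 0.3500 s
robot covers v_R·T_r = 0.7000·0.1200 = 0.0840 m before braking
robot under decel: 0.7000²/(2·2.0000) = 0.1225 m
human over T_r+T_s: 0.0000·(0.1200+0.3500) = 0.0000 m
residual clearance needed = 0.2000+0.0500+0.1000 = 0.3500 m
sum ≈ 0.0840+0.1225+0.0000+0.3500 ≈ 0.5565 m = S ✓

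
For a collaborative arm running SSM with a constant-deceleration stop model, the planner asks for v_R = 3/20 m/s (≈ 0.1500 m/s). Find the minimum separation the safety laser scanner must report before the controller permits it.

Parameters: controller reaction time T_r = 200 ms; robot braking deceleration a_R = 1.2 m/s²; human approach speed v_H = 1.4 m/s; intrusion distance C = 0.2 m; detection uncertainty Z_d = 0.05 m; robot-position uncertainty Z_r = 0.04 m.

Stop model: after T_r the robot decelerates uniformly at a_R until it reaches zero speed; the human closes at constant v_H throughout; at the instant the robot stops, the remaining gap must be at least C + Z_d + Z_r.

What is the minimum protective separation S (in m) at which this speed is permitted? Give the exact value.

S_min = 251/320 m = 0.7844 m

T_s = v_R/a_R = (3/20)/(6/5) = 0.1250 s
robot covers v_R·T_r = 0.1500·0.2000 = 0.0300 m before braking
robot covers 0.1500·0.1250 − ½·1.2000·0.1250² = 0.0094 m while stopping
human over T_r+T_s: 1.4000·(0.2000+0.1250) = 0.4550 m
margins: 0.2000+0.0500+0.0400 = 0.2900 m
S_min ≈ 0.0300+0.0094+0.4550+0.2900  ⇒  S_min = 251/320 m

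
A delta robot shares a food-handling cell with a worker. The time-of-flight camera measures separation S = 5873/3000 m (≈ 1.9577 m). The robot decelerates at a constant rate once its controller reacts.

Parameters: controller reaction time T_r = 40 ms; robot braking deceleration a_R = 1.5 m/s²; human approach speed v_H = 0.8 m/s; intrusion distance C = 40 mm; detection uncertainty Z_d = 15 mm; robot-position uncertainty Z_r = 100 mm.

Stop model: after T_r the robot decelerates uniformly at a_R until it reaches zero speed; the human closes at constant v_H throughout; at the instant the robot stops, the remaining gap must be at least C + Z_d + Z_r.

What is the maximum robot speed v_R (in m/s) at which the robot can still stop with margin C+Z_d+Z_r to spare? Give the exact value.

v_R_max = 8/5 m/s = 1.6000 m/s

collect terms ⇒ (1/3)·v_R² + (43/75)·v_R + (-664/375) = 0
  disc = (43/75)² − 4·(1/3)·(-664/375) = 1681/625 ; √disc = 41/25
  v_R = (−(43/75) + 41/25) / (2·(1/3)) = 8/5 m/s
check:
T_s = v_R/a_R = (8/5)/(3/2) = 1.0667 s
robot covers v_R·T_r = 1.6000·0.0400 = 0.0640 m before braking
robot under decel: 1.6000²/(2·1.5000) = 0.8533 m
person approaches 0.8000·(0.0400+1.0667) = 0.8853 m
margins: 0.0400+0.0150+0.1000 = 0.1550 m
sum ≈ 0.0640+0.8533+0.8853+0.1550 ≈ 1.9577 m = S ✓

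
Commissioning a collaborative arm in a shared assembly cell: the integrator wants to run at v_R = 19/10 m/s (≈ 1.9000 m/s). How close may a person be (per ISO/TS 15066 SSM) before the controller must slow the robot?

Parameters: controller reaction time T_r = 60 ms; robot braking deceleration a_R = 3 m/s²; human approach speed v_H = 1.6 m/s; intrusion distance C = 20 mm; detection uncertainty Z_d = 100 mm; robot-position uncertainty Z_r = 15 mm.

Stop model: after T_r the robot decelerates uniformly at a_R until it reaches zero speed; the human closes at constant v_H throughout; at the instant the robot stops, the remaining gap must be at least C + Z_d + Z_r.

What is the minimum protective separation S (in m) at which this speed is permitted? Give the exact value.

S_min = 49/25 m = 1.9600 m

stop time T_s = (19/10)/3 = 0.6333 s
reaction-phase robot travel = 1.9000·0.0600 = 0.1140 m
robot covers 1.9000·0.6333 − ½·3.0000·0.6333² = 0.6017 m while stopping
person approaches 1.6000·(0.0600+0.6333) = 1.1093 m
margins: 0.0200+0.1000+0.0150 = 0.1350 m
S_min ≈ 0.1140+0.6017+1.1093+0.1350  ⇒  S_min = 49/25 m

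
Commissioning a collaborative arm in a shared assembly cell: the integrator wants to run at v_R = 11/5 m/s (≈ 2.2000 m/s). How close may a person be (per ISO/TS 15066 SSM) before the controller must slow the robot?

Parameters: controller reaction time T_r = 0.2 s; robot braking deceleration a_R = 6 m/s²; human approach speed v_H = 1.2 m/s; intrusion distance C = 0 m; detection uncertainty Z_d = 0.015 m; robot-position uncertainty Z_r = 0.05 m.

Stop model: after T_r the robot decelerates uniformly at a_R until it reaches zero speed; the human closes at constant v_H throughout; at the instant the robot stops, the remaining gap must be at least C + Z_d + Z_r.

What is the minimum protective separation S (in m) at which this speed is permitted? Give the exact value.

braking lasts T_s = (11/5)/6 = 0.3667 s
reaction-phase robot travel = 2.2000·0.2000 = 0.4400 m
robot covers 2.2000·0.3667 − ½·6.0000·0.3667² = 0.4033 m while stopping
human over T_r+T_s: 1.2000·(0.2000+0.3667) = 0.6800 m
margins: 0.0000+0.0150+0.0500 = 0.0650 m
S_min ≈ 0.4400+0.4033+0.6800+0.0650  ⇒  S_min = 953/600 m

S_min = 953/600 m = 1.5883 m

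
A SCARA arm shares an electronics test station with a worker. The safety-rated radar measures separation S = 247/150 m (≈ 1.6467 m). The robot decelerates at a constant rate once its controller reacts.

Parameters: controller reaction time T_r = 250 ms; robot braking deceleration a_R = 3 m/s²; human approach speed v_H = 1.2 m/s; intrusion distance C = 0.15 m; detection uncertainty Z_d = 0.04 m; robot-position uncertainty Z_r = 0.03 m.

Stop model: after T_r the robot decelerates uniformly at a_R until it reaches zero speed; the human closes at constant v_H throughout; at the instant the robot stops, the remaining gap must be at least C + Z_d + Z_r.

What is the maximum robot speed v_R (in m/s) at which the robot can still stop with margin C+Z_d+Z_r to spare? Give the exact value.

v_R_max = 13/10 m/s = 1.3000 m/s

collect terms ⇒ (1/6)·v_R² + (13/20)·v_R + (-169/150) = 0
  disc = (13/20)² − 4·(1/6)·(-169/150) = 169/144 ; √disc = 13/12
  v_R = (−(13/20) + 13/12) / (2·(1/6)) = 13/10 m/s
check:
T_s = v_R/a_R = (13/10)/3 = 0.4333 s
robot in T_r: 1.3000·0.2500 = 0.3250 m
robot covers 1.3000·0.4333 − ½·3.0000·0.4333² = 0.2817 m while stopping
person approaches 1.2000·(0.2500+0.4333) = 0.8200 m
C+Z_d+Z_r = 0.1500+0.0400+0.0300 = 0.2200 m
sum ≈ 0.3250+0.2817+0.8200+0.2200 ≈ 1.6467 m = S ✓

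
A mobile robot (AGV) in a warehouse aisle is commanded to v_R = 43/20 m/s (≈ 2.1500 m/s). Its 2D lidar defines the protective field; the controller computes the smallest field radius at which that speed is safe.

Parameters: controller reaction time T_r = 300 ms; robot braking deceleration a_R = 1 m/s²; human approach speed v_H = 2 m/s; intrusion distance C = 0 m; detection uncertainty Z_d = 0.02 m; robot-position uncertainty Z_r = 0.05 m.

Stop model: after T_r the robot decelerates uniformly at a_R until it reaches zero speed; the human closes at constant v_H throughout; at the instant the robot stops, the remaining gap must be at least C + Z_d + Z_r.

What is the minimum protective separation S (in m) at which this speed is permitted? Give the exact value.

S_min = 6341/800 m = 7.9262 m

stop time T_s = (43/20)/1 = 2.1500 s
robot in T_r: 2.1500·0.3000 = 0.6450 m
robot covers 2.1500·2.1500 − ½·1.0000·2.1500² = 2.3112 m while stopping
human closes 2.0000·2.4500 = 4.9000 m
margins: 0.0000+0.0200+0.0500 = 0.0700 m
S_min ≈ 0.6450+2.3112+4.9000+0.0700  ⇒  S_min = 6341/800 m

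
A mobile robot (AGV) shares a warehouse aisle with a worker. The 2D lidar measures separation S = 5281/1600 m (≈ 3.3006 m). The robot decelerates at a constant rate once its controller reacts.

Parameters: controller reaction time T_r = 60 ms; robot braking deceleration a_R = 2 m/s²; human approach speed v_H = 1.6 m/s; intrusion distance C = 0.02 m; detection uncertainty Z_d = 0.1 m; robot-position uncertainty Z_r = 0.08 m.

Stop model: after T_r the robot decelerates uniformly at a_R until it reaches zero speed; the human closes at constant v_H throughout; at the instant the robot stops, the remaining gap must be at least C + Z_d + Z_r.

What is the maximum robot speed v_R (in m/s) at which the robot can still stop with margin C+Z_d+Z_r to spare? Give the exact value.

at the boundary: (1/4)·v² + (43/50)·v + (-24037/8000) = 0
  disc = (43/50)² − 4·(1/4)·(-24037/8000) = 149769/40000 ; √disc = 387/200
  v_R = (−(43/50) + 387/200) / (2·(1/4)) = 43/20 m/s
check:
braking lasts T_s = (43/20)/2 = 1.0750 s
robot covers v_R·T_r = 2.1500·0.0600 = 0.1290 m before braking
braking distance = 2.1500²/(2·2.0000) = 1.1556 m
person approaches 1.6000·(0.0600+1.0750) = 1.8160 m
residual clearance needed = 0.0200+0.1000+0.0800 = 0.2000 m
sum ≈ 0.1290+1.1556+1.8160+0.2000 ≈ 3.3006 m = S ✓

v_R_max = 43/20 m/s = 2.1500 m/s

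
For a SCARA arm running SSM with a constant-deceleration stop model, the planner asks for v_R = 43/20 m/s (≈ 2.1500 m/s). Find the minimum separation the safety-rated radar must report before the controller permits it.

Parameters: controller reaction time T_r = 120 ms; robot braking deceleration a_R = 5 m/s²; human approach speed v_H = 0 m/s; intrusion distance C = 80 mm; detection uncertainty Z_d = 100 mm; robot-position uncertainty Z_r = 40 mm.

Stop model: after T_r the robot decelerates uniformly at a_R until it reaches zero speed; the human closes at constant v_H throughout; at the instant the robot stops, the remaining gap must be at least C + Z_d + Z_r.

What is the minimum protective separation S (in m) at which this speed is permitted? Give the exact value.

T_s = v_R/a_R = (43/20)/5 = 0.4300 s
robot in T_r: 2.1500·0.1200 = 0.2580 m
robot under decel: 2.1500²/(2·5.0000) = 0.4622 m
human over T_r+T_s: 0.0000·(0.1200+0.4300) = 0.0000 m
residual clearance needed = 0.0800+0.1000+0.0400 = 0.2200 m
S_min ≈ 0.2580+0.4622+0.0000+0.2200  ⇒  S_min = 3761/4000 m

S_min = 3761/4000 m = 0.9403 m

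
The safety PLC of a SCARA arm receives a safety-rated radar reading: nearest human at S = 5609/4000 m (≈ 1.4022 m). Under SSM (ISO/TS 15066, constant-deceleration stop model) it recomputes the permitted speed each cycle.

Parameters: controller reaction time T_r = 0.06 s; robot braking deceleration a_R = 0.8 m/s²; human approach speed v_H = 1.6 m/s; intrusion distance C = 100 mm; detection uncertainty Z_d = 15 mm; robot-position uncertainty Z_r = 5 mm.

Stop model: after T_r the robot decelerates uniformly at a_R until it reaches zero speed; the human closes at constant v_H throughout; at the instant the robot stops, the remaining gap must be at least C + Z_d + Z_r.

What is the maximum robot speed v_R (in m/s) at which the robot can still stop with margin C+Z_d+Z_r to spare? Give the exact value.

v_R_max = 1/2 m/s = 0.5000 m/s

quadratic (5/8)·v² + (103/50)·v + (-949/800) = 0
  disc = (103/50)² − 4·(5/8)·(-949/800) = 288369/40000 ; √disc = 537/200
  v_R = (−(103/50) + 537/200) / (2·(5/8)) = 1/2 m/s
check:
T_s = v_R/a_R = (1/2)/(4/5) = 0.6250 s
reaction-phase robot travel = 0.5000·0.0600 = 0.0300 m
robot covers 0.5000·0.6250 − ½·0.8000·0.6250² = 0.1562 m while stopping
human over T_r+T_s: 1.6000·(0.0600+0.6250) = 1.0960 m
margins: 0.1000+0.0150+0.0050 = 0.1200 m
sum ≈ 0.0300+0.1562+1.0960+0.1200 ≈ 1.4022 m = S ✓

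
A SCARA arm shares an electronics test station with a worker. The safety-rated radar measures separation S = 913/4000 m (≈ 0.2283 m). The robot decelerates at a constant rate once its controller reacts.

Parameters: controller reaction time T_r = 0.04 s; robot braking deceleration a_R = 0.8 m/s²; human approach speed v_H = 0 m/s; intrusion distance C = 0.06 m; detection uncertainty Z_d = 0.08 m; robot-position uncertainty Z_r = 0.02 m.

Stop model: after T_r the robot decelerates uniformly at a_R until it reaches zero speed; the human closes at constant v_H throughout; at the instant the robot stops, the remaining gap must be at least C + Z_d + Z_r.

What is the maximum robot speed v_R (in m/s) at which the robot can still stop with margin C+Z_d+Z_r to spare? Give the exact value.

v_R_max = 3/10 m/s = 0.3000 m/s

quadratic (5/8)·v² + (1/25)·v + (-273/4000) = 0
  disc = (1/25)² − 4·(5/8)·(-273/4000) = 6889/40000 ; √disc = 83/200
  v_R = (−(1/25) + 83/200) / (2·(5/8)) = 3/10 m/s
check:
braking lasts T_s = (3/10)/(4/5) = 0.3750 s
reaction-phase robot travel = 0.3000·0.0400 = 0.0120 m
robot covers 0.3000·0.3750 − ½·0.8000·0.3750² = 0.0563 m while stopping
person approaches 0.0000·(0.0400+0.3750) = 0.0000 m
residual clearance needed = 0.0600+0.0800+0.0200 = 0.1600 m
sum ≈ 0.0120+0.0563+0.0000+0.1600 ≈ 0.2283 m = S ✓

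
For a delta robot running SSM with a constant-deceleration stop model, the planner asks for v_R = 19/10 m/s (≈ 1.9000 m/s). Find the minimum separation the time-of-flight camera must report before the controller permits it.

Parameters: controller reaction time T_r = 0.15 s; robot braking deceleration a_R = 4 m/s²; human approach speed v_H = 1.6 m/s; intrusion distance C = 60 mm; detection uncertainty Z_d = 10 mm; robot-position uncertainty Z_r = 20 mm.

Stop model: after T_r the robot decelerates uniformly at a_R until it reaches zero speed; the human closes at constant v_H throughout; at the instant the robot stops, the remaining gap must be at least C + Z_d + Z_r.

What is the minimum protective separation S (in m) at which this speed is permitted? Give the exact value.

stop time T_s = (19/10)/4 = 0.4750 s
robot covers v_R·T_r = 1.9000·0.1500 = 0.2850 m before braking
robot covers 1.9000·0.4750 − ½·4.0000·0.4750² = 0.4512 m while stopping
human closes 1.6000·0.6250 = 1.0000 m
C+Z_d+Z_r = 0.0600+0.0100+0.0200 = 0.0900 m
S_min ≈ 0.2850+0.4512+1.0000+0.0900  ⇒  S_min = 1461/800 m

S_min = 1461/800 m = 1.8262 m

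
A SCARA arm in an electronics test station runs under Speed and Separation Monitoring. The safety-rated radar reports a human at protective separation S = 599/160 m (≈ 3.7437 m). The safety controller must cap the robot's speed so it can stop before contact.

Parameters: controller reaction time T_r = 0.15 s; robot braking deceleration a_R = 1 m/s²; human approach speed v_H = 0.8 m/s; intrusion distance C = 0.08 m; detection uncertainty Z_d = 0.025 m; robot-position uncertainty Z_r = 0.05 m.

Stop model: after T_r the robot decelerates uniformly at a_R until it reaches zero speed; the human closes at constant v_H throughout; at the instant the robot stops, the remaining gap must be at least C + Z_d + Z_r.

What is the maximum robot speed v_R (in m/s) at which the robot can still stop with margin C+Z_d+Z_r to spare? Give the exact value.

quadratic (1/2)·v² + (19/20)·v + (-111/32) = 0
  disc = (19/20)² − 4·(1/2)·(-111/32) = 196/25 ; √disc = 14/5
  v_R = (−(19/20) + 14/5) / (2·(1/2)) = 37/20 m/s
check:
T_s = v_R/a_R = (37/20)/1 = 1.8500 s
robot in T_r: 1.8500·0.1500 = 0.2775 m
robot under decel: 1.8500²/(2·1.0000) = 1.7112 m
human over T_r+T_s: 0.8000·(0.1500+1.8500) = 1.6000 m
C+Z_d+Z_r = 0.0800+0.0250+0.0500 = 0.1550 m
sum ≈ 0.2775+1.7112+1.6000+0.1550 ≈ 3.7437 m = S ✓

v_R_max = 37/20 m/s = 1.8500 m/s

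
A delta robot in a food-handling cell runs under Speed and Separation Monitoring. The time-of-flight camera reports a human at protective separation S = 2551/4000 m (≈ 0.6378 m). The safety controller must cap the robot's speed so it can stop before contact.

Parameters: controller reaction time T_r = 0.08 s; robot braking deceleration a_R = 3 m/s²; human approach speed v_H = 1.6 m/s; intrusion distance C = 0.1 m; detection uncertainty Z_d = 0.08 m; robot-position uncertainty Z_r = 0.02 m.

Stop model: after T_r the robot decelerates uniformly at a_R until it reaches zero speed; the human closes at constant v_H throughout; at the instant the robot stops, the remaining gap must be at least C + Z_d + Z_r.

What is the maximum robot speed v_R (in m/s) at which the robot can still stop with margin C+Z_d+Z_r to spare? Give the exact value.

v_R_max = 9/20 m/s = 0.4500 m/s

collect terms ⇒ (1/6)·v_R² + (46/75)·v_R + (-1239/4000) = 0
  disc = (46/75)² − 4·(1/6)·(-1239/4000) = 52441/90000 ; √disc = 229/300
  v_R = (−(46/75) + 229/300) / (2·(1/6)) = 9/20 m/s
check:
stop time T_s = (9/20)/3 = 0.1500 s
robot covers v_R·T_r = 0.4500·0.0800 = 0.0360 m before braking
robot covers 0.4500·0.1500 − ½·3.0000·0.1500² = 0.0338 m while stopping
human over T_r+T_s: 1.6000·(0.0800+0.1500) = 0.3680 m
C+Z_d+Z_r = 0.1000+0.0800+0.0200 = 0.2000 m
sum ≈ 0.0360+0.0338+0.3680+0.2000 ≈ 0.6378 m = S ✓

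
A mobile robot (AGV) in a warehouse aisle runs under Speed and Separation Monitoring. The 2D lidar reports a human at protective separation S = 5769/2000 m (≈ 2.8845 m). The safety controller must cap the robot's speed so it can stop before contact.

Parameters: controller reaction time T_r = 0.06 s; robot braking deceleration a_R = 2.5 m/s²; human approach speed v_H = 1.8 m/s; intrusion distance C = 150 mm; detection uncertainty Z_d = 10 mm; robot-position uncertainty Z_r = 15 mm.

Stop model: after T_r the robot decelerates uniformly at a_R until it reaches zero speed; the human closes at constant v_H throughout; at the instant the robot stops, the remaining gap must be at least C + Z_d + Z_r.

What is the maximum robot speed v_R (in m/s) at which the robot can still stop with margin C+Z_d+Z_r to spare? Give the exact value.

v_R_max = 43/20 m/s = 2.1500 m/s

at the boundary: (1/5)·v² + (39/50)·v + (-5203/2000) = 0
  disc = (39/50)² − 4·(1/5)·(-5203/2000) = 1681/625 ; √disc = 41/25
  v_R = (−(39/50) + 41/25) / (2·(1/5)) = 43/20 m/s
check:
stop time T_s = (43/20)/(5/2) = 0.8600 s
reaction-phase robot travel = 2.1500·0.0600 = 0.1290 m
robot under decel: 2.1500²/(2·2.5000) = 0.9245 m
human closes 1.8000·0.9200 = 1.6560 m
residual clearance needed = 0.1500+0.0100+0.0150 = 0.1750 m
sum ≈ 0.1290+0.9245+1.6560+0.1750 ≈ 2.8845 m = S ✓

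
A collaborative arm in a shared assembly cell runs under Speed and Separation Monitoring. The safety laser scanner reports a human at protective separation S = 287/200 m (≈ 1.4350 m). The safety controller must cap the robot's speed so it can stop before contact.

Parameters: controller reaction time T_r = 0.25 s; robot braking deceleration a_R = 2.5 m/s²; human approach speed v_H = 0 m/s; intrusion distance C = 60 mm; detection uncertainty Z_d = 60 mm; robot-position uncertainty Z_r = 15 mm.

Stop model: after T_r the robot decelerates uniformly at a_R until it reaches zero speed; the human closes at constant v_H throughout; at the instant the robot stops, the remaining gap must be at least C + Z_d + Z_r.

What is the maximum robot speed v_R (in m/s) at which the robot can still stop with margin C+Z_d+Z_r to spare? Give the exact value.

at the boundary: (1/5)·v² + (1/4)·v + (-13/10) = 0
  disc = (1/4)² − 4·(1/5)·(-13/10) = 441/400 ; √disc = 21/20
  v_R = (−(1/4) + 21/20) / (2·(1/5)) = 2 m/s
check:
braking lasts T_s = 2/(5/2) = 0.8000 s
robot covers v_R·T_r = 2.0000·0.2500 = 0.5000 m before braking
robot covers 2.0000·0.8000 − ½·2.5000·0.8000² = 0.8000 m while stopping
human over T_r+T_s: 0.0000·(0.2500+0.8000) = 0.0000 m
margins: 0.0600+0.0600+0.0150 = 0.1350 m
sum ≈ 0.5000+0.8000+0.0000+0.1350 ≈ 1.4350 m = S ✓

v_R_max = 2 m/s = 2.0000 m/s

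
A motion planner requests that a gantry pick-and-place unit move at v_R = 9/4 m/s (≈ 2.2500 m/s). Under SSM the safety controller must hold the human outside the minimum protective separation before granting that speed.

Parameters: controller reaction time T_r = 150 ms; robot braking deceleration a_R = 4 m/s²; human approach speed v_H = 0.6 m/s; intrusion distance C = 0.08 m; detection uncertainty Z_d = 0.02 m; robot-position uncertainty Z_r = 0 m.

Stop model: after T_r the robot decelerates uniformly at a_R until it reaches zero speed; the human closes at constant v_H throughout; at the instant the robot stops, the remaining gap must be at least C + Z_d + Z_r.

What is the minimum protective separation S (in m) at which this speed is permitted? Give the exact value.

S_min = 4793/3200 m = 1.4978 m

stop time T_s = (9/4)/4 = 0.5625 s
robot in T_r: 2.2500·0.1500 = 0.3375 m
robot covers 2.2500·0.5625 − ½·4.0000·0.5625² = 0.6328 m while stopping
human closes 0.6000·0.7125 = 0.4275 m
residual clearance needed = 0.0800+0.0200+0.0000 = 0.1000 m
S_min ≈ 0.3375+0.6328+0.4275+0.1000  ⇒  S_min = 4793/3200 m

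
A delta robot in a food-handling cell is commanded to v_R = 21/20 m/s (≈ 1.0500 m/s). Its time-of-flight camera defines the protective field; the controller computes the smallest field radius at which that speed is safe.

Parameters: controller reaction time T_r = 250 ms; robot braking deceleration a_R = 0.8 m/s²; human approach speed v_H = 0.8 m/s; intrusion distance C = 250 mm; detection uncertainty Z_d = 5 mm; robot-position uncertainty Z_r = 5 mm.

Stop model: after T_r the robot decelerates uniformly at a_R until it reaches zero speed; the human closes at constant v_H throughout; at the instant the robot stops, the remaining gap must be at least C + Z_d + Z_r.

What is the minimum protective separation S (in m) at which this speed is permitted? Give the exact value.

S_min = 7877/3200 m = 2.4616 m

T_s = v_R/a_R = (21/20)/(4/5) = 1.3125 s
robot in T_r: 1.0500·0.2500 = 0.2625 m
robot under decel: 1.0500²/(2·0.8000) = 0.6891 m
human closes 0.8000·1.5625 = 1.2500 m
C+Z_d+Z_r = 0.2500+0.0050+0.0050 = 0.2600 m
S_min ≈ 0.2625+0.6891+1.2500+0.2600  ⇒  S_min = 7877/3200 m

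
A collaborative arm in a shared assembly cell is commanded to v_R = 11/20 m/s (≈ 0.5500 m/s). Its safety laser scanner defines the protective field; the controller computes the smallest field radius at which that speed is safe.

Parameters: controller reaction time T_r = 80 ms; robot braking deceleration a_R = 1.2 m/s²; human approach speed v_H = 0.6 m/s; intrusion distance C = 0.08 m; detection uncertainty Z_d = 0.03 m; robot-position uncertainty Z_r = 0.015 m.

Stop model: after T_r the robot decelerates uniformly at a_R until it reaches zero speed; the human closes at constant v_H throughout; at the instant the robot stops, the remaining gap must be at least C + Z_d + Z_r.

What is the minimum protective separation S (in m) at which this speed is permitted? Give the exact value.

S_min = 14833/24000 m = 0.6180 m

T_s = v_R/a_R = (11/20)/(6/5) = 0.4583 s
robot covers v_R·T_r = 0.5500·0.0800 = 0.0440 m before braking
robot covers 0.5500·0.4583 − ½·1.2000·0.4583² = 0.1260 m while stopping
human over T_r+T_s: 0.6000·(0.0800+0.4583) = 0.3230 m
residual clearance needed = 0.0800+0.0300+0.0150 = 0.1250 m
S_min ≈ 0.0440+0.1260+0.3230+0.1250  ⇒  S_min = 14833/24000 m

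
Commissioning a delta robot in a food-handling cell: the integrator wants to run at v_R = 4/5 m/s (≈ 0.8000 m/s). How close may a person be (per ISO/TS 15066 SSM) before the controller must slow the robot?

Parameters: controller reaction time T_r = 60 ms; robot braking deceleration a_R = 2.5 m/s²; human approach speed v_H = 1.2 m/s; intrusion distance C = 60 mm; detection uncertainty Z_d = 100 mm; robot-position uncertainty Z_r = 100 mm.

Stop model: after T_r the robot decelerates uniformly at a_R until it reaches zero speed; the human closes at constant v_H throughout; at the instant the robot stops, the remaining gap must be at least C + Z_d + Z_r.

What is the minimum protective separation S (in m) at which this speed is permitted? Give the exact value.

S_min = 223/250 m = 0.8920 m

T_s = v_R/a_R = (4/5)/(5/2) = 0.3200 s
robot covers v_R·T_r = 0.8000·0.0600 = 0.0480 m before braking
braking distance = 0.8000²/(2·2.5000) = 0.1280 m
human closes 1.2000·0.3800 = 0.4560 m
residual clearance needed = 0.0600+0.1000+0.1000 = 0.2600 m
S_min ≈ 0.0480+0.1280+0.4560+0.2600  ⇒  S_min = 223/250 m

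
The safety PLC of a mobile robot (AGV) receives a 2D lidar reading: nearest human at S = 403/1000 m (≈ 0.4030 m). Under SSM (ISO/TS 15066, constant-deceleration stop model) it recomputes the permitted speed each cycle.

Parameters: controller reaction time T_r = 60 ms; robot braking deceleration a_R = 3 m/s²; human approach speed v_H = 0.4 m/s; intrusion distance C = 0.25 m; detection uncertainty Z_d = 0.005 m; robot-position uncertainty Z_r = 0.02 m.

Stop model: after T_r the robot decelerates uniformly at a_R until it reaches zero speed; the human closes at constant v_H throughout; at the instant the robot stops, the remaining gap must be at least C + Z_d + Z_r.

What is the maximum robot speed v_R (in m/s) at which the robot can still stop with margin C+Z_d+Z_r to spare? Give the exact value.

v_R_max = 2/5 m/s = 0.4000 m/s

quadratic (1/6)·v² + (29/150)·v + (-13/125) = 0
  disc = (29/150)² − 4·(1/6)·(-13/125) = 2401/22500 ; √disc = 49/150
  v_R = (−(29/150) + 49/150) / (2·(1/6)) = 2/5 m/s
check:
T_s = v_R/a_R = (2/5)/3 = 0.1333 s
reaction-phase robot travel = 0.4000·0.0600 = 0.0240 m
robot under decel: 0.4000²/(2·3.0000) = 0.0267 m
human over T_r+T_s: 0.4000·(0.0600+0.1333) = 0.0773 m
residual clearance needed = 0.2500+0.0050+0.0200 = 0.2750 m
sum ≈ 0.0240+0.0267+0.0773+0.2750 ≈ 0.4030 m = S ✓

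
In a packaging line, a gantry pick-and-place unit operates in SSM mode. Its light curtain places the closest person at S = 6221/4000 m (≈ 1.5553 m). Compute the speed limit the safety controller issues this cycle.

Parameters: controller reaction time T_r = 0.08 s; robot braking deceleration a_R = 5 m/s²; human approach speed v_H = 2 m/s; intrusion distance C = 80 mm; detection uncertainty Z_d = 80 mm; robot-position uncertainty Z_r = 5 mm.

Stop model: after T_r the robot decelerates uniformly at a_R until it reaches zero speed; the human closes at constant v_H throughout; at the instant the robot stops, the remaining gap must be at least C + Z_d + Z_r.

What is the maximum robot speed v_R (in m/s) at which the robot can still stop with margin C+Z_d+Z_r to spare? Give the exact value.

quadratic (1/10)·v² + (12/25)·v + (-4921/4000) = 0
  disc = (12/25)² − 4·(1/10)·(-4921/4000) = 289/400 ; √disc = 17/20
  v_R = (−(12/25) + 17/20) / (2·(1/10)) = 37/20 m/s
check:
stop time T_s = (37/20)/5 = 0.3700 s
robot covers v_R·T_r = 1.8500·0.0800 = 0.1480 m before braking
braking distance = 1.8500²/(2·5.0000) = 0.3422 m
human over T_r+T_s: 2.0000·(0.0800+0.3700) = 0.9000 m
C+Z_d+Z_r = 0.0800+0.0800+0.0050 = 0.1650 m
sum ≈ 0.1480+0.3422+0.9000+0.1650 ≈ 1.5553 m = S ✓

v_R_max = 37/20 m/s = 1.8500 m/s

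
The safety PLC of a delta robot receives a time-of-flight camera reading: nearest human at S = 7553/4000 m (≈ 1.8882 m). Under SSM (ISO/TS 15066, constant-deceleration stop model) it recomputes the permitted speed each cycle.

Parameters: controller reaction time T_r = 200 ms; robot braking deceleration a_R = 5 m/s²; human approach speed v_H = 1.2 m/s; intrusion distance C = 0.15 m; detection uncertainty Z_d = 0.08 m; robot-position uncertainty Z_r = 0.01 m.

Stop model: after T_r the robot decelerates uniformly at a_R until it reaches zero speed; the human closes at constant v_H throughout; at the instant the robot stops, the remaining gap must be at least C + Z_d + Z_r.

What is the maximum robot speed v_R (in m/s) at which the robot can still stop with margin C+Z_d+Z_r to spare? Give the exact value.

v_R_max = 43/20 m/s = 2.1500 m/s

collect terms ⇒ (1/10)·v_R² + (11/25)·v_R + (-5633/4000) = 0
  disc = (11/25)² − 4·(1/10)·(-5633/4000) = 7569/10000 ; √disc = 87/100
  v_R = (−(11/25) + 87/100) / (2·(1/10)) = 43/20 m/s
check:
T_s = v_R/a_R = (43/20)/5 = 0.4300 s
robot in T_r: 2.1500·0.2000 = 0.4300 m
robot covers 2.1500·0.4300 − ½·5.0000·0.4300² = 0.4622 m while stopping
human closes 1.2000·0.6300 = 0.7560 m
residual clearance needed = 0.1500+0.0800+0.0100 = 0.2400 m
sum ≈ 0.4300+0.4622+0.7560+0.2400 ≈ 1.8882 m = S ✓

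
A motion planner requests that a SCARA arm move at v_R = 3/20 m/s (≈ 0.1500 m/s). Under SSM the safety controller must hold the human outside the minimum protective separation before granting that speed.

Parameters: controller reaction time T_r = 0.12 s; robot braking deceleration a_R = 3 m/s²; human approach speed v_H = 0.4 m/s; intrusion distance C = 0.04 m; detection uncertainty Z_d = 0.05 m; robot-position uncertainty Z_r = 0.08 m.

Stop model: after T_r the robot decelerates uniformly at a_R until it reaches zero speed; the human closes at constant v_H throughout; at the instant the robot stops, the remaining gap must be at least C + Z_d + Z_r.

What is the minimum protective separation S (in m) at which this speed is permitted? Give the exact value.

stop time T_s = (3/20)/3 = 0.0500 s
robot covers v_R·T_r = 0.1500·0.1200 = 0.0180 m before braking
robot covers 0.1500·0.0500 − ½·3.0000·0.0500² = 0.0037 m while stopping
human over T_r+T_s: 0.4000·(0.1200+0.0500) = 0.0680 m
C+Z_d+Z_r = 0.0400+0.0500+0.0800 = 0.1700 m
S_min ≈ 0.0180+0.0037+0.0680+0.1700  ⇒  S_min = 1039/4000 m

S_min = 1039/4000 m = 0.2597 m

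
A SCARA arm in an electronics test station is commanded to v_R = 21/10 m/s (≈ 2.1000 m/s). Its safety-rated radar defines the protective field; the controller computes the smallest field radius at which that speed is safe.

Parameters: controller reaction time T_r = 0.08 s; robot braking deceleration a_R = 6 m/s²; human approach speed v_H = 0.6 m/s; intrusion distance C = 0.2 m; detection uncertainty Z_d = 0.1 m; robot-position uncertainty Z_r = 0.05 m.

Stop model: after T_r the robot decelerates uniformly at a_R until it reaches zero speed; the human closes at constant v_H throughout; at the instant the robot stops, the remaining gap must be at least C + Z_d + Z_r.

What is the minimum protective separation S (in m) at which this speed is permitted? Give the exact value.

S_min = 2287/2000 m = 1.1435 m

T_s = v_R/a_R = (21/10)/6 = 0.3500 s
robot covers v_R·T_r = 2.1000·0.0800 = 0.1680 m before braking
robot under decel: 2.1000²/(2·6.0000) = 0.3675 m
person approaches 0.6000·(0.0800+0.3500) = 0.2580 m
margins: 0.2000+0.1000+0.0500 = 0.3500 m
S_min ≈ 0.1680+0.3675+0.2580+0.3500  ⇒  S_min = 2287/2000 m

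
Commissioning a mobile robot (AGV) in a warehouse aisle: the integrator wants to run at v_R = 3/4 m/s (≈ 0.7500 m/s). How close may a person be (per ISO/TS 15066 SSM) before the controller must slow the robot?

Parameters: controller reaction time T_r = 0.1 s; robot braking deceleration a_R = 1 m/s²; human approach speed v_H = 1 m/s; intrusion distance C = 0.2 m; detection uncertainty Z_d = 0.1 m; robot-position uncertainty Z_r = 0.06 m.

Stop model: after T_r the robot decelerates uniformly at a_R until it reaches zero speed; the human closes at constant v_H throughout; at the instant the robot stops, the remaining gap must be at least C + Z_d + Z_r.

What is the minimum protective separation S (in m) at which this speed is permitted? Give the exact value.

S_min = 1253/800 m = 1.5662 m

braking lasts T_s = (3/4)/1 = 0.7500 s
robot covers v_R·T_r = 0.7500·0.1000 = 0.0750 m before braking
robot under decel: 0.7500²/(2·1.0000) = 0.2812 m
human closes 1.0000·0.8500 = 0.8500 m
C+Z_d+Z_r = 0.2000+0.1000+0.0600 = 0.3600 m
S_min ≈ 0.0750+0.2812+0.8500+0.3600  ⇒  S_min = 1253/800 m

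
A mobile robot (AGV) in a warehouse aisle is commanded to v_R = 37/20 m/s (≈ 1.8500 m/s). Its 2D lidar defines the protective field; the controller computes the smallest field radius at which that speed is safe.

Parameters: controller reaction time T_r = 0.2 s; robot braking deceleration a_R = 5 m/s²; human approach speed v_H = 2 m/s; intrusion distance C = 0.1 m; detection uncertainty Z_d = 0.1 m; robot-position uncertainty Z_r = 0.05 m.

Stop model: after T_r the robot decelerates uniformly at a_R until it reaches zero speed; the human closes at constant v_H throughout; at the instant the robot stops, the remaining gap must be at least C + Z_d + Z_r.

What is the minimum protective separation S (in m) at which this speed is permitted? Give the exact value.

S_min = 8409/4000 m = 2.1023 m

stop time T_s = (37/20)/5 = 0.3700 s
reaction-phase robot travel = 1.8500·0.2000 = 0.3700 m
braking distance = 1.8500²/(2·5.0000) = 0.3422 m
person approaches 2.0000·(0.2000+0.3700) = 1.1400 m
residual clearance needed = 0.1000+0.1000+0.0500 = 0.2500 m
S_min ≈ 0.3700+0.3422+1.1400+0.2500  ⇒  S_min = 8409/4000 m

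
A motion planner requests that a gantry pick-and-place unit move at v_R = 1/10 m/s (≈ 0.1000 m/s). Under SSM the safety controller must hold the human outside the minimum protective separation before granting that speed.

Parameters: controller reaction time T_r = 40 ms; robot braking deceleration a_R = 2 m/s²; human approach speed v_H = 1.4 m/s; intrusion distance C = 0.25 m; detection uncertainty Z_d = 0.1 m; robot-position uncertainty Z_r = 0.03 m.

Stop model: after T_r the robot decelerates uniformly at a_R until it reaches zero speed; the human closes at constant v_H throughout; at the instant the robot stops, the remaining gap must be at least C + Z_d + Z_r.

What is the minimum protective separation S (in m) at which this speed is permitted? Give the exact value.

stop time T_s = (1/10)/2 = 0.0500 s
reaction-phase robot travel = 0.1000·0.0400 = 0.0040 m
robot under decel: 0.1000²/(2·2.0000) = 0.0025 m
human over T_r+T_s: 1.4000·(0.0400+0.0500) = 0.1260 m
C+Z_d+Z_r = 0.2500+0.1000+0.0300 = 0.3800 m
S_min ≈ 0.0040+0.0025+0.1260+0.3800  ⇒  S_min = 41/80 m

S_min = 41/80 m = 0.5125 m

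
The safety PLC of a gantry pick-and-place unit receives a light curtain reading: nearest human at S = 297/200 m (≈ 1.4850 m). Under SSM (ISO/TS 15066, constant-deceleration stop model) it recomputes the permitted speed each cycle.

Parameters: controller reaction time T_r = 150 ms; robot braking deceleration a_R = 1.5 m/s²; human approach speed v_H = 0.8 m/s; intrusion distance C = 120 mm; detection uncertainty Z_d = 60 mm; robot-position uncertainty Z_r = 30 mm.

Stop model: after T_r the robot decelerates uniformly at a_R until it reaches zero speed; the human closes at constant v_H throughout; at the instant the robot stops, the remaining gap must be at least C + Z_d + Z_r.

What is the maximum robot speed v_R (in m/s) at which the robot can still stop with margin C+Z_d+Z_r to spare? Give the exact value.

v_R_max = 11/10 m/s = 1.1000 m/s

quadratic (1/3)·v² + (41/60)·v + (-231/200) = 0
  disc = (41/60)² − 4·(1/3)·(-231/200) = 289/144 ; √disc = 17/12
  v_R = (−(41/60) + 17/12) / (2·(1/3)) = 11/10 m/s
check:
stop time T_s = (11/10)/(3/2) = 0.7333 s
robot covers v_R·T_r = 1.1000·0.1500 = 0.1650 m before braking
braking distance = 1.1000²/(2·1.5000) = 0.4033 m
person approaches 0.8000·(0.1500+0.7333) = 0.7067 m
margins: 0.1200+0.0600+0.0300 = 0.2100 m
sum ≈ 0.1650+0.4033+0.7067+0.2100 ≈ 1.4850 m = S ✓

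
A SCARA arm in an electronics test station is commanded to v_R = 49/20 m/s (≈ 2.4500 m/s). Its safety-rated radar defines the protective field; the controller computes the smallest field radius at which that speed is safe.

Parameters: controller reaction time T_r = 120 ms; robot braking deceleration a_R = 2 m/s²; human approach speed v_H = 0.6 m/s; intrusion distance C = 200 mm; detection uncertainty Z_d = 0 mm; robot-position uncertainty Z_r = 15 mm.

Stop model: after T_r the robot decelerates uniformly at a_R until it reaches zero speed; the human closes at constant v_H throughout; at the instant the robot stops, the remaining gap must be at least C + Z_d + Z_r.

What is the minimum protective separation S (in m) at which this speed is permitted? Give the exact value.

stop time T_s = (49/20)/2 = 1.2250 s
robot covers v_R·T_r = 2.4500·0.1200 = 0.2940 m before braking
robot under decel: 2.4500²/(2·2.0000) = 1.5006 m
person approaches 0.6000·(0.1200+1.2250) = 0.8070 m
residual clearance needed = 0.2000+0.0000+0.0150 = 0.2150 m
S_min ≈ 0.2940+1.5006+0.8070+0.2150  ⇒  S_min = 22533/8000 m

S_min = 22533/8000 m = 2.8166 m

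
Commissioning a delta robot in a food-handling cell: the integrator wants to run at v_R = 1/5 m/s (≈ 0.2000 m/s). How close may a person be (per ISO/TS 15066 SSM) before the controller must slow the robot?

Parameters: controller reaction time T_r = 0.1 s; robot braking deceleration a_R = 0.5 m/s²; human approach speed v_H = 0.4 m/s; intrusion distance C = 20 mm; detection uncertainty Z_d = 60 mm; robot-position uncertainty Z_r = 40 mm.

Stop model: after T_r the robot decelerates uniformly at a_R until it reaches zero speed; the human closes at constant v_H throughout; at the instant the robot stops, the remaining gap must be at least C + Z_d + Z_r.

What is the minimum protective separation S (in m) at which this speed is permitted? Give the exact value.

S_min = 19/50 m = 0.3800 m

stop time T_s = (1/5)/(1/2) = 0.4000 s
robot in T_r: 0.2000·0.1000 = 0.0200 m
robot under decel: 0.2000²/(2·0.5000) = 0.0400 m
human closes 0.4000·0.5000 = 0.2000 m
margins: 0.0200+0.0600+0.0400 = 0.1200 m
S_min ≈ 0.0200+0.0400+0.2000+0.1200  ⇒  S_min = 19/50 m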